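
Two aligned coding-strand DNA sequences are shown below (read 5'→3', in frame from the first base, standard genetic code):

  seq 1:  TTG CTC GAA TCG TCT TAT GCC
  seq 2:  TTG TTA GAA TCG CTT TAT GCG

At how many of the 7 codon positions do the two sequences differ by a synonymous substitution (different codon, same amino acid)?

2

Codon 1: TTG Leu / TTG Leu — identical.
Codon 2: CTC Leu / TTA Leu — synonymous.
Codon 3: GAA Glu / GAA Glu — identical.
Codon 4: TCG Ser / TCG Ser — identical.
Codon 5: TCT Ser / CTT Leu — nonsynonymous.
Codon 6: TAT Tyr / TAT Tyr — identical.
Codon 7: GCC Ala / GCG Ala — synonymous.
Synonymous differences: 2.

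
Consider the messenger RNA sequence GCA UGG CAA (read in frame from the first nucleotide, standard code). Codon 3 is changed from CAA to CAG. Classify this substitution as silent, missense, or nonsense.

silent

Position 9 falls in codon 3: CAA → Gln.
After the substitution the codon is CAG → Gln.
Both encode Gln, so the change is synonymous.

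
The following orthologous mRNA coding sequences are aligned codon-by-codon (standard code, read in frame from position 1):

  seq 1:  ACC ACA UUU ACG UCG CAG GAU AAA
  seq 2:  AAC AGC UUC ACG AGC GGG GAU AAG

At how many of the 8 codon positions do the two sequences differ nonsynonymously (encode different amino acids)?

3

Codon 1: ACC Thr / AAC Asn — nonsynonymous.
Codon 2: ACA Thr / AGC Ser — nonsynonymous.
Codon 3: UUU Phe / UUC Phe — synonymous.
Codon 4: ACG Thr / ACG Thr — identical.
Codon 5: UCG Ser / AGC Ser — synonymous.
Codon 6: CAG Gln / GGG Gly — nonsynonymous.
Codon 7: GAU Asp / GAU Asp — identical.
Codon 8: AAA Lys / AAG Lys — synonymous.
Nonsynonymous differences: 3.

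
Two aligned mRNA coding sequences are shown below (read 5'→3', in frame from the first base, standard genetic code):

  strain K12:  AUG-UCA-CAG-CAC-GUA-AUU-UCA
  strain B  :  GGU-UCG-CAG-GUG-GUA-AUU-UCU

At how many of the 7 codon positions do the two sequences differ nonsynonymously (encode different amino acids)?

Codon 1: AUG Met / GGU Gly — nonsynonymous.
Codon 2: UCA Ser / UCG Ser — synonymous.
Codon 3: CAG Gln / CAG Gln — identical.
Codon 4: CAC His / GUG Val — nonsynonymous.
Codon 5: GUA Val / GUA Val — identical.
Codon 6: AUU Ile / AUU Ile — identical.
Codon 7: UCA Ser / UCU Ser — synonymous.
Nonsynonymous differences: 2.

2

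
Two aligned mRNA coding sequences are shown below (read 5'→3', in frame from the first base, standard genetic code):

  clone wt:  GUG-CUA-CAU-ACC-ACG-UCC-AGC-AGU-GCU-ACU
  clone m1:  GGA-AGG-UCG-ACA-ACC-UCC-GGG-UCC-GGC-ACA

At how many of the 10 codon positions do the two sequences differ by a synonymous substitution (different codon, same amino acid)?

Codon 1: GUG Val / GGA Gly — nonsynonymous.
Codon 2: CUA Leu / AGG Arg — nonsynonymous.
Codon 3: CAU His / UCG Ser — nonsynonymous.
Codon 4: ACC Thr / ACA Thr — synonymous.
Codon 5: ACG Thr / ACC Thr — synonymous.
Codon 6: UCC Ser / UCC Ser — identical.
Codon 7: AGC Ser / GGG Gly — nonsynonymous.
Codon 8: AGU Ser / UCC Ser — synonymous.
Codon 9: GCU Ala / GGC Gly — nonsynonymous.
Codon 10: ACU Thr / ACA Thr — synonymous.
Synonymous differences: 4.

4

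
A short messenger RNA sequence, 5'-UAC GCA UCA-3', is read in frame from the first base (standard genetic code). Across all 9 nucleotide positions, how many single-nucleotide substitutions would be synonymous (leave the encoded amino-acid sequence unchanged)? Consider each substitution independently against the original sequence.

7

Codon 1 (UAC, Tyr): 1 synonymous substitution.
Codon 2 (GCA, Ala): 3 synonymous substitutions.
Codon 3 (UCA, Ser): 3 synonymous substitutions.
Total: 1 + 3 + 3 = 7.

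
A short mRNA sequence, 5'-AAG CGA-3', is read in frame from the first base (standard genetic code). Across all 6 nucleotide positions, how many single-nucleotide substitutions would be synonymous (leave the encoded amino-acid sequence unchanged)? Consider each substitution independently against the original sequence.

Codon 1 (AAG, Lys): 1 synonymous substitution.
Codon 2 (CGA, Arg): 4 synonymous substitutions.
Total: 1 + 4 = 5.

5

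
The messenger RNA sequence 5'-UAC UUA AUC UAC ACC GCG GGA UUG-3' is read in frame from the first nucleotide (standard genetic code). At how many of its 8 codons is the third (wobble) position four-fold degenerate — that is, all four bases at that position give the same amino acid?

3

Codon 1 UAC (Tyr): third position 2-fold.
Codon 2 UUA (Leu): third position 2-fold.
Codon 3 AUC (Ile): third position 3-fold.
Codon 4 UAC (Tyr): third position 2-fold.
Codon 5 ACC (Thr): third position 4-fold.
Codon 6 GCG (Ala): third position 4-fold.
Codon 7 GGA (Gly): third position 4-fold.
Codon 8 UUG (Leu): third position 2-fold.
Four-fold degenerate third positions: 3.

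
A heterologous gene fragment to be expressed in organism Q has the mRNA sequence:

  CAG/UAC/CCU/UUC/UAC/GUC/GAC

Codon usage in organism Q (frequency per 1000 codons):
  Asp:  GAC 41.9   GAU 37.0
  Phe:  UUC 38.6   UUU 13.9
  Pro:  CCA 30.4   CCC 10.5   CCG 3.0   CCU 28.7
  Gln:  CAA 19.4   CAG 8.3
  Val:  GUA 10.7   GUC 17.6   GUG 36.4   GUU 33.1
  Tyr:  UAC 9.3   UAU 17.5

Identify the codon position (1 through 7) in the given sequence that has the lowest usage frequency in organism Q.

1

Codon 1 CAG (Gln): 8.3 per 1000.
Codon 2 UAC (Tyr): 9.3 per 1000.
Codon 3 CCU (Pro): 28.7 per 1000.
Codon 4 UUC (Phe): 38.6 per 1000.
Codon 5 UAC (Tyr): 9.3 per 1000.
Codon 6 GUC (Val): 17.6 per 1000.
Codon 7 GAC (Asp): 41.9 per 1000.
Lowest frequency is 8.3 at codon 1.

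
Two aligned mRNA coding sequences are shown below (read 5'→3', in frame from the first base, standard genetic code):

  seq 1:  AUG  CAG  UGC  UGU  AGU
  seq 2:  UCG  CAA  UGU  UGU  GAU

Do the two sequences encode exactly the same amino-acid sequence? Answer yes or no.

Codon 1: AUG Met / UCG Ser — nonsynonymous.
Codon 2: CAG Gln / CAA Gln — synonymous.
Codon 3: UGC Cys / UGU Cys — synonymous.
Codon 4: UGU Cys / UGU Cys — identical.
Codon 5: AGU Ser / GAU Asp — nonsynonymous.
Nonsynonymous differences: 2 → different protein.

no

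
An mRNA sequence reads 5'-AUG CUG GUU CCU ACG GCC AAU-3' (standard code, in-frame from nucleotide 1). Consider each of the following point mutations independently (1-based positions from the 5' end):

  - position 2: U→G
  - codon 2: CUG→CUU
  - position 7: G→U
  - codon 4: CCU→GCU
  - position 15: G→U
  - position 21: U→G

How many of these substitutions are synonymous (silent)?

2

Codon 1: AUG (Met) → AGG (Arg) — missense.
Codon 2: CUG (Leu) → CUU (Leu) — synonymous.
Codon 3: GUU (Val) → UUU (Phe) — missense.
Codon 4: CCU (Pro) → GCU (Ala) — missense.
Codon 5: ACG (Thr) → ACU (Thr) — synonymous.
Codon 7: AAU (Asn) → AAG (Lys) — missense.
Synonymous: 2 of 6.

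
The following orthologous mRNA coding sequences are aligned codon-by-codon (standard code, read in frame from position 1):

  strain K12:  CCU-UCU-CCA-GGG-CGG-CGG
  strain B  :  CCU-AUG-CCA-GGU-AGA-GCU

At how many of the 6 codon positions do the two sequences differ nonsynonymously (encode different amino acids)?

Codon 1: CCU Pro / CCU Pro — identical.
Codon 2: UCU Ser / AUG Met — nonsynonymous.
Codon 3: CCA Pro / CCA Pro — identical.
Codon 4: GGG Gly / GGU Gly — synonymous.
Codon 5: CGG Arg / AGA Arg — synonymous.
Codon 6: CGG Arg / GCU Ala — nonsynonymous.
Nonsynonymous differences: 2.

2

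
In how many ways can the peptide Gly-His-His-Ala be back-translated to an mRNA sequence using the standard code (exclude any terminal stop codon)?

64

Gly: 4 codons.
His: 2 codons.
His: 2 codons.
Ala: 4 codons.
4 × 2 × 2 × 4 = 64.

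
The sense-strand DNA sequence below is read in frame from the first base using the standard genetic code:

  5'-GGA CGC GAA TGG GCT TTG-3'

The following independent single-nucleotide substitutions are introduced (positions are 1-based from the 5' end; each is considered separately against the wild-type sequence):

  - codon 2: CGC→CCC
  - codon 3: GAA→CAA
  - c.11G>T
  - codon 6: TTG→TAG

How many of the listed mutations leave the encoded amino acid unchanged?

0

Codon 2: CGC (Arg) → CCC (Pro) — missense.
Codon 3: GAA (Glu) → CAA (Gln) — missense.
Codon 4: TGG (Trp) → TTG (Leu) — missense.
Codon 6: TTG (Leu) → TAG (Stop) — nonsense.
Synonymous: 0 of 4.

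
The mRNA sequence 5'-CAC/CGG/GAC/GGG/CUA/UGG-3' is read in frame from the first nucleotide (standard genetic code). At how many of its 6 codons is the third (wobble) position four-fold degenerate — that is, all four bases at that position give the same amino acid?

3

Codon 1 CAC (His): third position 2-fold.
Codon 2 CGG (Arg): third position 4-fold.
Codon 3 GAC (Asp): third position 2-fold.
Codon 4 GGG (Gly): third position 4-fold.
Codon 5 CUA (Leu): third position 4-fold.
Codon 6 UGG (Trp): third position 1-fold.
Four-fold degenerate third positions: 3.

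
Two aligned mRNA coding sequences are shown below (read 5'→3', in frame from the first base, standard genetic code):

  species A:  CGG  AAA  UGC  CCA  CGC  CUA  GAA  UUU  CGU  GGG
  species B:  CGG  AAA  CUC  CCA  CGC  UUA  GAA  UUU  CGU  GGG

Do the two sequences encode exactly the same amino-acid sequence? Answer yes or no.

Codon 1: CGG Arg / CGG Arg — identical.
Codon 2: AAA Lys / AAA Lys — identical.
Codon 3: UGC Cys / CUC Leu — nonsynonymous.
Codon 4: CCA Pro / CCA Pro — identical.
Codon 5: CGC Arg / CGC Arg — identical.
Codon 6: CUA Leu / UUA Leu — synonymous.
Codon 7: GAA Glu / GAA Glu — identical.
Codon 8: UUU Phe / UUU Phe — identical.
Codon 9: CGU Arg / CGU Arg — identical.
Codon 10: GGG Gly / GGG Gly — identical.
Nonsynonymous differences: 1 → different protein.

no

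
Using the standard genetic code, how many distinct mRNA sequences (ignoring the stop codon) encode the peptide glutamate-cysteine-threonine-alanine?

64

Glu: 2 codons.
Cys: 2 codons.
Thr: 4 codons.
Ala: 4 codons.
2 × 2 × 4 × 4 = 64.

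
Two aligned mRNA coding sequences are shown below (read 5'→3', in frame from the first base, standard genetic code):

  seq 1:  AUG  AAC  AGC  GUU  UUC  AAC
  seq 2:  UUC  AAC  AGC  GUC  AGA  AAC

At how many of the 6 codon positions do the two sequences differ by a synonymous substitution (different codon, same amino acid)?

Codon 1: AUG Met / UUC Phe — nonsynonymous.
Codon 2: AAC Asn / AAC Asn — identical.
Codon 3: AGC Ser / AGC Ser — identical.
Codon 4: GUU Val / GUC Val — synonymous.
Codon 5: UUC Phe / AGA Arg — nonsynonymous.
Codon 6: AAC Asn / AAC Asn — identical.
Synonymous differences: 1.

1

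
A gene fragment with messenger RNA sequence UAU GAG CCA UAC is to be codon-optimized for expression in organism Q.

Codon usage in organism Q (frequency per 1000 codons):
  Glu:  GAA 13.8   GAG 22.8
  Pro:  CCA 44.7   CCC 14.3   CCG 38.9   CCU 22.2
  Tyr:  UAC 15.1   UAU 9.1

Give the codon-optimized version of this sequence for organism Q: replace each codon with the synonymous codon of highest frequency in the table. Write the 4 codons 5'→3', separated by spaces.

UAC GAG CCA UAC

Codon 1 (Tyr): best is UAC at 15.1.
Codon 2 (Glu): best is GAG at 22.8.
Codon 3 (Pro): best is CCA at 44.7.
Codon 4 (Tyr): best is UAC at 15.1.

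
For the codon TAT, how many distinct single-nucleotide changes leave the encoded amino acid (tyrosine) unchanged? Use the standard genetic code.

1

Position 1: none → 0 synonymous.
Position 2: none → 0 synonymous.
Position 3: TAC → 1 synonymous.
Total: 0 + 0 + 1 = 1.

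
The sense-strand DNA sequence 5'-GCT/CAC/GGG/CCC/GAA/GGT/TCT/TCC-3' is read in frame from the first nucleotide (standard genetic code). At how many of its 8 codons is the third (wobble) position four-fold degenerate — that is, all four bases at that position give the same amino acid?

Codon 1 GCT (Ala): third position 4-fold.
Codon 2 CAC (His): third position 2-fold.
Codon 3 GGG (Gly): third position 4-fold.
Codon 4 CCC (Pro): third position 4-fold.
Codon 5 GAA (Glu): third position 2-fold.
Codon 6 GGT (Gly): third position 4-fold.
Codon 7 TCT (Ser): third position 4-fold.
Codon 8 TCC (Ser): third position 4-fold.
Four-fold degenerate third positions: 6.

6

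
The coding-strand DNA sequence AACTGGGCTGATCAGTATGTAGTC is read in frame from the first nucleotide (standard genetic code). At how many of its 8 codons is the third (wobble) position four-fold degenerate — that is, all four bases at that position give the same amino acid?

Codon 1 AAC (Asn): third position 2-fold.
Codon 2 TGG (Trp): third position 1-fold.
Codon 3 GCT (Ala): third position 4-fold.
Codon 4 GAT (Asp): third position 2-fold.
Codon 5 CAG (Gln): third position 2-fold.
Codon 6 TAT (Tyr): third position 2-fold.
Codon 7 GTA (Val): third position 4-fold.
Codon 8 GTC (Val): third position 4-fold.
Four-fold degenerate third positions: 3.

3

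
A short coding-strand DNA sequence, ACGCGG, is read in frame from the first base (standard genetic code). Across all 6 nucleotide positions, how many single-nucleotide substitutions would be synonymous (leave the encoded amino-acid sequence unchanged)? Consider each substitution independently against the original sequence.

7

Codon 1 (ACG, Thr): 3 synonymous substitutions.
Codon 2 (CGG, Arg): 4 synonymous substitutions.
Total: 3 + 4 = 7.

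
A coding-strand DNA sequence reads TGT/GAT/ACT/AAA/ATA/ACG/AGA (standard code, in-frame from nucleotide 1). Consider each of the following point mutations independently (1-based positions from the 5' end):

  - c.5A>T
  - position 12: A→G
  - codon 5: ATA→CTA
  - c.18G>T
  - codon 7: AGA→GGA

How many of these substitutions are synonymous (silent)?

2

Codon 2: GAT (Asp) → GTT (Val) — missense.
Codon 4: AAA (Lys) → AAG (Lys) — synonymous.
Codon 5: ATA (Ile) → CTA (Leu) — missense.
Codon 6: ACG (Thr) → ACT (Thr) — synonymous.
Codon 7: AGA (Arg) → GGA (Gly) — missense.
Synonymous: 2 of 5.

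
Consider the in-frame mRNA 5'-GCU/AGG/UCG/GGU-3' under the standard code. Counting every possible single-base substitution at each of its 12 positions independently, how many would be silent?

11

Codon 1 (GCU, Ala): 3 synonymous substitutions.
Codon 2 (AGG, Arg): 2 synonymous substitutions.
Codon 3 (UCG, Ser): 3 synonymous substitutions.
Codon 4 (GGU, Gly): 3 synonymous substitutions.
Total: 3 + 2 + 3 + 3 = 11.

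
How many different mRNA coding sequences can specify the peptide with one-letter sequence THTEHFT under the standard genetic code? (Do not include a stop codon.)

Thr: 4 codons.
His: 2 codons.
Thr: 4 codons.
Glu: 2 codons.
His: 2 codons.
Phe: 2 codons.
Thr: 4 codons.
4 × 2 × 4 × 2 × 2 × 2 × 4 = 1024.

1024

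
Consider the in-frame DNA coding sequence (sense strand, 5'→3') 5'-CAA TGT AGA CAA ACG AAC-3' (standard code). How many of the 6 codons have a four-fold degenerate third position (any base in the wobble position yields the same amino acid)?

Codon 1 CAA (Gln): third position 2-fold.
Codon 2 TGT (Cys): third position 2-fold.
Codon 3 AGA (Arg): third position 2-fold.
Codon 4 CAA (Gln): third position 2-fold.
Codon 5 ACG (Thr): third position 4-fold.
Codon 6 AAC (Asn): third position 2-fold.
Four-fold degenerate third positions: 1.

1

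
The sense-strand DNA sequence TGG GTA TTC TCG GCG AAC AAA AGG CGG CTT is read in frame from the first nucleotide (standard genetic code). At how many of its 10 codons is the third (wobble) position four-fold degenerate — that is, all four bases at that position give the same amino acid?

5

Codon 1 TGG (Trp): third position 1-fold.
Codon 2 GTA (Val): third position 4-fold.
Codon 3 TTC (Phe): third position 2-fold.
Codon 4 TCG (Ser): third position 4-fold.
Codon 5 GCG (Ala): third position 4-fold.
Codon 6 AAC (Asn): third position 2-fold.
Codon 7 AAA (Lys): third position 2-fold.
Codon 8 AGG (Arg): third position 2-fold.
Codon 9 CGG (Arg): third position 4-fold.
Codon 10 CTT (Leu): third position 4-fold.
Four-fold degenerate third positions: 5.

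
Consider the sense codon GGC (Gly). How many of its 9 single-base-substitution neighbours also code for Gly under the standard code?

3

Position 1: none → 0 synonymous.
Position 2: none → 0 synonymous.
Position 3: GGU, GGA, GGG → 3 synonymous.
Total: 0 + 0 + 3 = 3.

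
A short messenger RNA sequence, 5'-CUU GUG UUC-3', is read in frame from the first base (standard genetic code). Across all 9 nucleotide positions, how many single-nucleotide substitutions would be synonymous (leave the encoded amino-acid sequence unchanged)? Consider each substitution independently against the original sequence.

7

Codon 1 (CUU, Leu): 3 synonymous substitutions.
Codon 2 (GUG, Val): 3 synonymous substitutions.
Codon 3 (UUC, Phe): 1 synonymous substitution.
Total: 3 + 3 + 1 = 7.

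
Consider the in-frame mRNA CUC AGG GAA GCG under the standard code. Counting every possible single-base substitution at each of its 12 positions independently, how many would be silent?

Codon 1 (CUC, Leu): 3 synonymous substitutions.
Codon 2 (AGG, Arg): 2 synonymous substitutions.
Codon 3 (GAA, Glu): 1 synonymous substitution.
Codon 4 (GCG, Ala): 3 synonymous substitutions.
Total: 3 + 2 + 1 + 3 = 9.

9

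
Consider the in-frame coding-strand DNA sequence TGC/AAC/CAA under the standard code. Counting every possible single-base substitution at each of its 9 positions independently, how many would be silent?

3

Codon 1 (TGC, Cys): 1 synonymous substitution.
Codon 2 (AAC, Asn): 1 synonymous substitution.
Codon 3 (CAA, Gln): 1 synonymous substitution.
Total: 1 + 1 + 1 = 3.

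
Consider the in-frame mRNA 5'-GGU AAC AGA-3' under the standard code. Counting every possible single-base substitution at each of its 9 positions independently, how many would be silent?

6

Codon 1 (GGU, Gly): 3 synonymous substitutions.
Codon 2 (AAC, Asn): 1 synonymous substitution.
Codon 3 (AGA, Arg): 2 synonymous substitutions.
Total: 3 + 1 + 2 = 6.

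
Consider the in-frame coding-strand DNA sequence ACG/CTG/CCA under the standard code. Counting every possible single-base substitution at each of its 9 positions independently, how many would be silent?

10

Codon 1 (ACG, Thr): 3 synonymous substitutions.
Codon 2 (CTG, Leu): 4 synonymous substitutions.
Codon 3 (CCA, Pro): 3 synonymous substitutions.
Total: 3 + 4 + 3 = 10.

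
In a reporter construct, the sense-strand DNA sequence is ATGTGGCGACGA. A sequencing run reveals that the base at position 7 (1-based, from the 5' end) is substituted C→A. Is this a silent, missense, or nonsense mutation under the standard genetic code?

Position 7 falls in codon 3: CGA → Arg.
After the substitution the codon is AGA → Arg.
Both encode Arg, so the change is synonymous.

silent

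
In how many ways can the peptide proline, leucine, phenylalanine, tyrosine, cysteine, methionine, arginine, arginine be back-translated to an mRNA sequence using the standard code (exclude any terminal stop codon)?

Pro: 4 codons.
Leu: 6 codons.
Phe: 2 codons.
Tyr: 2 codons.
Cys: 2 codons.
Met: 1 codon.
Arg: 6 codons.
Arg: 6 codons.
4 × 6 × 2 × 2 × 2 × 1 × 6 × 6 = 6912.

6912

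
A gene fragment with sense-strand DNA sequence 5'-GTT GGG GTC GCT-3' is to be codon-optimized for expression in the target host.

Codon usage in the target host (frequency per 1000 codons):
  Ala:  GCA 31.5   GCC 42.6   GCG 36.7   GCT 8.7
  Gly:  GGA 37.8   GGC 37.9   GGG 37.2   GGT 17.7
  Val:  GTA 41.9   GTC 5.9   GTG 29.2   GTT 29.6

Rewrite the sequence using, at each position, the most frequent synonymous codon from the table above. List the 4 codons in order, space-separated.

GTA GGC GTA GCC

Codon 1 (Val): best is GTA at 41.9.
Codon 2 (Gly): best is GGC at 37.9.
Codon 3 (Val): best is GTA at 41.9.
Codon 4 (Ala): best is GCC at 42.6.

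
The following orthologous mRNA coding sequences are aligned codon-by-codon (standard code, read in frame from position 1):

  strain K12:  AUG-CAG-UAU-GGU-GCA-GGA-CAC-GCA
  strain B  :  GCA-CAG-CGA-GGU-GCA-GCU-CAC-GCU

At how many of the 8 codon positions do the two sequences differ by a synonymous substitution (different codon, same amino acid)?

1

Codon 1: AUG Met / GCA Ala — nonsynonymous.
Codon 2: CAG Gln / CAG Gln — identical.
Codon 3: UAU Tyr / CGA Arg — nonsynonymous.
Codon 4: GGU Gly / GGU Gly — identical.
Codon 5: GCA Ala / GCA Ala — identical.
Codon 6: GGA Gly / GCU Ala — nonsynonymous.
Codon 7: CAC His / CAC His — identical.
Codon 8: GCA Ala / GCU Ala — synonymous.
Synonymous differences: 1.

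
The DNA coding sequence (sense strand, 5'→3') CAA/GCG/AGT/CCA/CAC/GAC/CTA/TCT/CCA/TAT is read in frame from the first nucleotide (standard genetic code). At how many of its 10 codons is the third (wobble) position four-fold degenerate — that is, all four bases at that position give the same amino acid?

5

Codon 1 CAA (Gln): third position 2-fold.
Codon 2 GCG (Ala): third position 4-fold.
Codon 3 AGT (Ser): third position 2-fold.
Codon 4 CCA (Pro): third position 4-fold.
Codon 5 CAC (His): third position 2-fold.
Codon 6 GAC (Asp): third position 2-fold.
Codon 7 CTA (Leu): third position 4-fold.
Codon 8 TCT (Ser): third position 4-fold.
Codon 9 CCA (Pro): third position 4-fold.
Codon 10 TAT (Tyr): third position 2-fold.
Four-fold degenerate third positions: 5.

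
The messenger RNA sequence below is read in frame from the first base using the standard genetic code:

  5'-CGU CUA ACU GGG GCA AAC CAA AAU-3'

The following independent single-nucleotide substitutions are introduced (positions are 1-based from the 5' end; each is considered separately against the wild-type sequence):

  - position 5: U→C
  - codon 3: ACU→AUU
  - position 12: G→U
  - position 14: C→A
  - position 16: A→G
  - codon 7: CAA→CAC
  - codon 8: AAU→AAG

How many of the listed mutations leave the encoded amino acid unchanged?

1

Codon 2: CUA (Leu) → CCA (Pro) — missense.
Codon 3: ACU (Thr) → AUU (Ile) — missense.
Codon 4: GGG (Gly) → GGU (Gly) — synonymous.
Codon 5: GCA (Ala) → GAA (Glu) — missense.
Codon 6: AAC (Asn) → GAC (Asp) — missense.
Codon 7: CAA (Gln) → CAC (His) — missense.
Codon 8: AAU (Asn) → AAG (Lys) — missense.
Synonymous: 1 of 7.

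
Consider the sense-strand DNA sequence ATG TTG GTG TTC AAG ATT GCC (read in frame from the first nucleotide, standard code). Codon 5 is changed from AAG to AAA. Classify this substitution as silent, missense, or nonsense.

Position 15 falls in codon 5: AAG → Lys.
After the substitution the codon is AAA → Lys.
Both encode Lys, so the change is synonymous.

silent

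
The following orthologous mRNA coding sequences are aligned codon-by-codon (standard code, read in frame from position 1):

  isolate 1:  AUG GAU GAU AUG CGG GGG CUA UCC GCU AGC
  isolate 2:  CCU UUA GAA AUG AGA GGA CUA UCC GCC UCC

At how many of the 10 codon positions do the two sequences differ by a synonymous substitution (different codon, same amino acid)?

Codon 1: AUG Met / CCU Pro — nonsynonymous.
Codon 2: GAU Asp / UUA Leu — nonsynonymous.
Codon 3: GAU Asp / GAA Glu — nonsynonymous.
Codon 4: AUG Met / AUG Met — identical.
Codon 5: CGG Arg / AGA Arg — synonymous.
Codon 6: GGG Gly / GGA Gly — synonymous.
Codon 7: CUA Leu / CUA Leu — identical.
Codon 8: UCC Ser / UCC Ser — identical.
Codon 9: GCU Ala / GCC Ala — synonymous.
Codon 10: AGC Ser / UCC Ser — synonymous.
Synonymous differences: 4.

4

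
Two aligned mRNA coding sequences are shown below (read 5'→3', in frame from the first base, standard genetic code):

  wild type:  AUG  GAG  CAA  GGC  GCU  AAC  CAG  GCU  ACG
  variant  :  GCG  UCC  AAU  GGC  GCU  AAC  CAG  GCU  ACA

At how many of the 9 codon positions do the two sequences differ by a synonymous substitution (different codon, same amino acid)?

Codon 1: AUG Met / GCG Ala — nonsynonymous.
Codon 2: GAG Glu / UCC Ser — nonsynonymous.
Codon 3: CAA Gln / AAU Asn — nonsynonymous.
Codon 4: GGC Gly / GGC Gly — identical.
Codon 5: GCU Ala / GCU Ala — identical.
Codon 6: AAC Asn / AAC Asn — identical.
Codon 7: CAG Gln / CAG Gln — identical.
Codon 8: GCU Ala / GCU Ala — identical.
Codon 9: ACG Thr / ACA Thr — synonymous.
Synonymous differences: 1.

1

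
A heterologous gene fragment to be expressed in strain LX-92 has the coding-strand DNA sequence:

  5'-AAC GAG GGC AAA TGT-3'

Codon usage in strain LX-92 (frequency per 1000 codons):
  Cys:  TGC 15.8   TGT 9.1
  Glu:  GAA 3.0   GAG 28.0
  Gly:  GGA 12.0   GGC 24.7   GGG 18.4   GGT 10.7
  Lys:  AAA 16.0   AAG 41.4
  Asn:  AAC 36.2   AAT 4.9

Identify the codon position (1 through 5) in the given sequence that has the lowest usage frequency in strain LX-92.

Codon 1 AAC (Asn): 36.2 per 1000.
Codon 2 GAG (Glu): 28.0 per 1000.
Codon 3 GGC (Gly): 24.7 per 1000.
Codon 4 AAA (Lys): 16.0 per 1000.
Codon 5 TGT (Cys): 9.1 per 1000.
Lowest frequency is 9.1 at codon 5.

5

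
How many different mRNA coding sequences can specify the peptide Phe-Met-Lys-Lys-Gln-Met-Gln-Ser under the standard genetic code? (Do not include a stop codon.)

192

Phe: 2 codons.
Met: 1 codon.
Lys: 2 codons.
Lys: 2 codons.
Gln: 2 codons.
Met: 1 codon.
Gln: 2 codons.
Ser: 6 codons.
2 × 1 × 2 × 2 × 2 × 1 × 2 × 6 = 192.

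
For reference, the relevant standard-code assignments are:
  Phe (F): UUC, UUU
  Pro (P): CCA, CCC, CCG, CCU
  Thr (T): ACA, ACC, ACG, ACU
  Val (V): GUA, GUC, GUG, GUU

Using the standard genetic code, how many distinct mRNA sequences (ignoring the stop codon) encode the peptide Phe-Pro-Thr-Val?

Phe: 2 codons.
Pro: 4 codons.
Thr: 4 codons.
Val: 4 codons.
2 × 4 × 4 × 4 = 128.

128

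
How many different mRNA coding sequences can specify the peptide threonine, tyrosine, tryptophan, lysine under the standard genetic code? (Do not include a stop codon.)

Thr: 4 codons.
Tyr: 2 codons.
Trp: 1 codon.
Lys: 2 codons.
4 × 2 × 1 × 2 = 16.

16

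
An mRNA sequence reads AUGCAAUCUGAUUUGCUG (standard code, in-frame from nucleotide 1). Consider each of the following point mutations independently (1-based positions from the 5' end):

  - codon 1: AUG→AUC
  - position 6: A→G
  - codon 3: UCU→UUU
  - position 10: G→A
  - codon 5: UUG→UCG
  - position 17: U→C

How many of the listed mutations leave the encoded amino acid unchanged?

1

Codon 1: AUG (Met) → AUC (Ile) — missense.
Codon 2: CAA (Gln) → CAG (Gln) — synonymous.
Codon 3: UCU (Ser) → UUU (Phe) — missense.
Codon 4: GAU (Asp) → AAU (Asn) — missense.
Codon 5: UUG (Leu) → UCG (Ser) — missense.
Codon 6: CUG (Leu) → CCG (Pro) — missense.
Synonymous: 1 of 6.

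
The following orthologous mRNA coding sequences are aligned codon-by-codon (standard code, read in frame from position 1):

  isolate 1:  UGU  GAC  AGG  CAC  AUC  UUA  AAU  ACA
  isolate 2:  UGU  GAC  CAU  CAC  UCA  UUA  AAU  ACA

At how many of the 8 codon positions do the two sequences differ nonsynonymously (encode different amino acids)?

Codon 1: UGU Cys / UGU Cys — identical.
Codon 2: GAC Asp / GAC Asp — identical.
Codon 3: AGG Arg / CAU His — nonsynonymous.
Codon 4: CAC His / CAC His — identical.
Codon 5: AUC Ile / UCA Ser — nonsynonymous.
Codon 6: UUA Leu / UUA Leu — identical.
Codon 7: AAU Asn / AAU Asn — identical.
Codon 8: ACA Thr / ACA Thr — identical.
Nonsynonymous differences: 2.

2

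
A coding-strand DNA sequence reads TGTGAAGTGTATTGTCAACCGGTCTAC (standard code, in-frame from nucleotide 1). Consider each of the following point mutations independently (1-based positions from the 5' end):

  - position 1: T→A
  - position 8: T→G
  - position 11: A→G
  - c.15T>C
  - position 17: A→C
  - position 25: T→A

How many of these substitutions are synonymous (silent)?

Codon 1: TGT (Cys) → AGT (Ser) — missense.
Codon 3: GTG (Val) → GGG (Gly) — missense.
Codon 4: TAT (Tyr) → TGT (Cys) — missense.
Codon 5: TGT (Cys) → TGC (Cys) — synonymous.
Codon 6: CAA (Gln) → CCA (Pro) — missense.
Codon 9: TAC (Tyr) → AAC (Asn) — missense.
Synonymous: 1 of 6.

1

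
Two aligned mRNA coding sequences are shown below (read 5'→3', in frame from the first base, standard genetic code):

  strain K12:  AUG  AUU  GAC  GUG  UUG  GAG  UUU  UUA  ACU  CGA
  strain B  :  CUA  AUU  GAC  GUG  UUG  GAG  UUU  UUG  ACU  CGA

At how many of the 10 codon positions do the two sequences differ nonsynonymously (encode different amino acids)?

Codon 1: AUG Met / CUA Leu — nonsynonymous.
Codon 2: AUU Ile / AUU Ile — identical.
Codon 3: GAC Asp / GAC Asp — identical.
Codon 4: GUG Val / GUG Val — identical.
Codon 5: UUG Leu / UUG Leu — identical.
Codon 6: GAG Glu / GAG Glu — identical.
Codon 7: UUU Phe / UUU Phe — identical.
Codon 8: UUA Leu / UUG Leu — synonymous.
Codon 9: ACU Thr / ACU Thr — identical.
Codon 10: CGA Arg / CGA Arg — identical.
Nonsynonymous differences: 1.

1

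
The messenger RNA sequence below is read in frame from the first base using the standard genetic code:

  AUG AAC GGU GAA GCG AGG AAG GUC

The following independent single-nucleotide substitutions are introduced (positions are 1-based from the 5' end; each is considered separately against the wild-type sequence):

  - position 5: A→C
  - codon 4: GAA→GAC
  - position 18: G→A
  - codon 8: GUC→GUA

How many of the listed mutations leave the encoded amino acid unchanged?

2

Codon 2: AAC (Asn) → ACC (Thr) — missense.
Codon 4: GAA (Glu) → GAC (Asp) — missense.
Codon 6: AGG (Arg) → AGA (Arg) — synonymous.
Codon 8: GUC (Val) → GUA (Val) — synonymous.
Synonymous: 2 of 4.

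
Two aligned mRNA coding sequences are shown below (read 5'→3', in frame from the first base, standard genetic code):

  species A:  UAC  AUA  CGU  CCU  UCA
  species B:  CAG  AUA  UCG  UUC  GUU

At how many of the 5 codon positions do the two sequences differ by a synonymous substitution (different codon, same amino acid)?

0

Codon 1: UAC Tyr / CAG Gln — nonsynonymous.
Codon 2: AUA Ile / AUA Ile — identical.
Codon 3: CGU Arg / UCG Ser — nonsynonymous.
Codon 4: CCU Pro / UUC Phe — nonsynonymous.
Codon 5: UCA Ser / GUU Val — nonsynonymous.
Synonymous differences: 0.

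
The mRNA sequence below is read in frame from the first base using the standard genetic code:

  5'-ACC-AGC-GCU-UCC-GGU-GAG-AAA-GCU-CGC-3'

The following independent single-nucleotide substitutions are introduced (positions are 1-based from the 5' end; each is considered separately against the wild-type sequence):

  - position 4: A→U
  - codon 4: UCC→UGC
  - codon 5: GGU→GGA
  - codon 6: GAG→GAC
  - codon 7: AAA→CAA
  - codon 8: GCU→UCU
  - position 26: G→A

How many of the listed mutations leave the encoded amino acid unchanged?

Codon 2: AGC (Ser) → UGC (Cys) — missense.
Codon 4: UCC (Ser) → UGC (Cys) — missense.
Codon 5: GGU (Gly) → GGA (Gly) — synonymous.
Codon 6: GAG (Glu) → GAC (Asp) — missense.
Codon 7: AAA (Lys) → CAA (Gln) — missense.
Codon 8: GCU (Ala) → UCU (Ser) — missense.
Codon 9: CGC (Arg) → CAC (His) — missense.
Synonymous: 1 of 7.

1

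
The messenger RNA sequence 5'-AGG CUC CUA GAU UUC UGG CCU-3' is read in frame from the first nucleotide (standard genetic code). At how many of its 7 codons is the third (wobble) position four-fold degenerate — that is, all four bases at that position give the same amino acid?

3

Codon 1 AGG (Arg): third position 2-fold.
Codon 2 CUC (Leu): third position 4-fold.
Codon 3 CUA (Leu): third position 4-fold.
Codon 4 GAU (Asp): third position 2-fold.
Codon 5 UUC (Phe): third position 2-fold.
Codon 6 UGG (Trp): third position 1-fold.
Codon 7 CCU (Pro): third position 4-fold.
Four-fold degenerate third positions: 3.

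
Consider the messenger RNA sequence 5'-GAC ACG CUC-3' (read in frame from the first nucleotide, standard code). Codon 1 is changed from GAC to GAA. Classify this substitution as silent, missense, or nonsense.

Position 3 falls in codon 1: GAC → Asp.
After the substitution the codon is GAA → Glu.
Asp ≠ Glu, so this is a missense mutation.

missense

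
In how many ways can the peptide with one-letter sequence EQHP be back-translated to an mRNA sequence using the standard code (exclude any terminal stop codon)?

32

Glu: 2 codons.
Gln: 2 codons.
His: 2 codons.
Pro: 4 codons.
2 × 2 × 2 × 4 = 32.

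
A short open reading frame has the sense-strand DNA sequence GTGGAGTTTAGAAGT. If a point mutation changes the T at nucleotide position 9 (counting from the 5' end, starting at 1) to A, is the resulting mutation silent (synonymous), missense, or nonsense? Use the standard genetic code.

Position 9 falls in codon 3: TTT → Phe.
After the substitution the codon is TTA → Leu.
Phe ≠ Leu, so this is a missense mutation.

missense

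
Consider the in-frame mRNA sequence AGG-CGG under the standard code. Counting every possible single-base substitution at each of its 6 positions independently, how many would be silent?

6

Codon 1 (AGG, Arg): 2 synonymous substitutions.
Codon 2 (CGG, Arg): 4 synonymous substitutions.
Total: 2 + 4 = 6.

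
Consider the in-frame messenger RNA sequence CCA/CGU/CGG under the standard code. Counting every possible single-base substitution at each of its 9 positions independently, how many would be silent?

10

Codon 1 (CCA, Pro): 3 synonymous substitutions.
Codon 2 (CGU, Arg): 3 synonymous substitutions.
Codon 3 (CGG, Arg): 4 synonymous substitutions.
Total: 3 + 3 + 4 = 10.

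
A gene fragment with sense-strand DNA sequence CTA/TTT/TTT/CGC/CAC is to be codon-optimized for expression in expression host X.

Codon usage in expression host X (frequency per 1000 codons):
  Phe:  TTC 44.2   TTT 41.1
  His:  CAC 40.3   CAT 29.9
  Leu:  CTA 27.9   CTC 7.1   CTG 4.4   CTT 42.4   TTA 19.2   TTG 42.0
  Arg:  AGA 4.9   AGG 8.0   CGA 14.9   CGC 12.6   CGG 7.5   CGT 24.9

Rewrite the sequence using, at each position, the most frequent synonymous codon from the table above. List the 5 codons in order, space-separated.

Codon 1 (Leu): best is CTT at 42.4.
Codon 2 (Phe): best is TTC at 44.2.
Codon 3 (Phe): best is TTC at 44.2.
Codon 4 (Arg): best is CGT at 24.9.
Codon 5 (His): best is CAC at 40.3.

CTT TTC TTC CGT CAC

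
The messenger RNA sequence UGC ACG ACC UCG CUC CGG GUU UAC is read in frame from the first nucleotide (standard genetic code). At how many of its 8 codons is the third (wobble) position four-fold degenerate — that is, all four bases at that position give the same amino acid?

Codon 1 UGC (Cys): third position 2-fold.
Codon 2 ACG (Thr): third position 4-fold.
Codon 3 ACC (Thr): third position 4-fold.
Codon 4 UCG (Ser): third position 4-fold.
Codon 5 CUC (Leu): third position 4-fold.
Codon 6 CGG (Arg): third position 4-fold.
Codon 7 GUU (Val): third position 4-fold.
Codon 8 UAC (Tyr): third position 2-fold.
Four-fold degenerate third positions: 6.

6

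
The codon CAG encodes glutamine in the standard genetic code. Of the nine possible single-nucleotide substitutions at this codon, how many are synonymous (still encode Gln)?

1

Position 1: none → 0 synonymous.
Position 2: none → 0 synonymous.
Position 3: CAA → 1 synonymous.
Total: 0 + 0 + 1 = 1.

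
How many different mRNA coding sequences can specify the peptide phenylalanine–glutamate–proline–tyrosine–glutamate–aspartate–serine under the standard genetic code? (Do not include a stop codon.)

Phe: 2 codons.
Glu: 2 codons.
Pro: 4 codons.
Tyr: 2 codons.
Glu: 2 codons.
Asp: 2 codons.
Ser: 6 codons.
2 × 2 × 4 × 2 × 2 × 2 × 6 = 768.

768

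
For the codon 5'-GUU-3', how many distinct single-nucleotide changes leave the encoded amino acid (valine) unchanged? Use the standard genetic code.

3

Position 1: none → 0 synonymous.
Position 2: none → 0 synonymous.
Position 3: GUC, GUA, GUG → 3 synonymous.
Total: 0 + 0 + 3 = 3.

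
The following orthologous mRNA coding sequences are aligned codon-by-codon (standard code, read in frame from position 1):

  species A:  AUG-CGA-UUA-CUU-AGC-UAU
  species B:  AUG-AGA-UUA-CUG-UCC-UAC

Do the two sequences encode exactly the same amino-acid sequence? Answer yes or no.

Codon 1: AUG Met / AUG Met — identical.
Codon 2: CGA Arg / AGA Arg — synonymous.
Codon 3: UUA Leu / UUA Leu — identical.
Codon 4: CUU Leu / CUG Leu — synonymous.
Codon 5: AGC Ser / UCC Ser — synonymous.
Codon 6: UAU Tyr / UAC Tyr — synonymous.
Nonsynonymous differences: 0 → same protein.

yes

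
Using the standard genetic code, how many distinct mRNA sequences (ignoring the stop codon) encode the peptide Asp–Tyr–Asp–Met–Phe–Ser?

96

Asp: 2 codons.
Tyr: 2 codons.
Asp: 2 codons.
Met: 1 codon.
Phe: 2 codons.
Ser: 6 codons.
2 × 2 × 2 × 1 × 2 × 6 = 96.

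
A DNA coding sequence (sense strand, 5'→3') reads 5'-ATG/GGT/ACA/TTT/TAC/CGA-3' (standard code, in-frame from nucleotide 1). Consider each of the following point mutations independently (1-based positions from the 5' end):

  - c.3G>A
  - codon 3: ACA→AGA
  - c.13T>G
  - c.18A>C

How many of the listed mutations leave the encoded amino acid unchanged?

1

Codon 1: ATG (Met) → ATA (Ile) — missense.
Codon 3: ACA (Thr) → AGA (Arg) — missense.
Codon 5: TAC (Tyr) → GAC (Asp) — missense.
Codon 6: CGA (Arg) → CGC (Arg) — synonymous.
Synonymous: 1 of 4.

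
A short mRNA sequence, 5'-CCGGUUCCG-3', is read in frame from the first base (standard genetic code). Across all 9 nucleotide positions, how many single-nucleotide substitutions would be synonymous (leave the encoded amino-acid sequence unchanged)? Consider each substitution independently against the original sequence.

Codon 1 (CCG, Pro): 3 synonymous substitutions.
Codon 2 (GUU, Val): 3 synonymous substitutions.
Codon 3 (CCG, Pro): 3 synonymous substitutions.
Total: 3 + 3 + 3 = 9.

9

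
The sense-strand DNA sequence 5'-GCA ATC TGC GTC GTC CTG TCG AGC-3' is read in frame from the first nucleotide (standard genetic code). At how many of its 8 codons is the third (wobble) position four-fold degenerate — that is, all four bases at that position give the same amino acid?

5

Codon 1 GCA (Ala): third position 4-fold.
Codon 2 ATC (Ile): third position 3-fold.
Codon 3 TGC (Cys): third position 2-fold.
Codon 4 GTC (Val): third position 4-fold.
Codon 5 GTC (Val): third position 4-fold.
Codon 6 CTG (Leu): third position 4-fold.
Codon 7 TCG (Ser): third position 4-fold.
Codon 8 AGC (Ser): third position 2-fold.
Four-fold degenerate third positions: 5.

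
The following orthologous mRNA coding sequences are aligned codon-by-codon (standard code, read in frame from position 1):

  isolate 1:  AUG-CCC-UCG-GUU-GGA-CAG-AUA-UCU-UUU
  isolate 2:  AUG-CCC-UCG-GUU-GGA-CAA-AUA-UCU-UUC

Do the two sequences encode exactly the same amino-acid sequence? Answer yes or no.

yes

Codon 1: AUG Met / AUG Met — identical.
Codon 2: CCC Pro / CCC Pro — identical.
Codon 3: UCG Ser / UCG Ser — identical.
Codon 4: GUU Val / GUU Val — identical.
Codon 5: GGA Gly / GGA Gly — identical.
Codon 6: CAG Gln / CAA Gln — synonymous.
Codon 7: AUA Ile / AUA Ile — identical.
Codon 8: UCU Ser / UCU Ser — identical.
Codon 9: UUU Phe / UUC Phe — synonymous.
Nonsynonymous differences: 0 → same protein.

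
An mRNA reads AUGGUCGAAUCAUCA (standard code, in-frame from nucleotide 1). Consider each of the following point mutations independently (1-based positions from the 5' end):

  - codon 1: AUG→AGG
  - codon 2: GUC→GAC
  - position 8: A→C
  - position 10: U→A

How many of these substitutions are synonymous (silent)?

Codon 1: AUG (Met) → AGG (Arg) — missense.
Codon 2: GUC (Val) → GAC (Asp) — missense.
Codon 3: GAA (Glu) → GCA (Ala) — missense.
Codon 4: UCA (Ser) → ACA (Thr) — missense.
Synonymous: 0 of 4.

0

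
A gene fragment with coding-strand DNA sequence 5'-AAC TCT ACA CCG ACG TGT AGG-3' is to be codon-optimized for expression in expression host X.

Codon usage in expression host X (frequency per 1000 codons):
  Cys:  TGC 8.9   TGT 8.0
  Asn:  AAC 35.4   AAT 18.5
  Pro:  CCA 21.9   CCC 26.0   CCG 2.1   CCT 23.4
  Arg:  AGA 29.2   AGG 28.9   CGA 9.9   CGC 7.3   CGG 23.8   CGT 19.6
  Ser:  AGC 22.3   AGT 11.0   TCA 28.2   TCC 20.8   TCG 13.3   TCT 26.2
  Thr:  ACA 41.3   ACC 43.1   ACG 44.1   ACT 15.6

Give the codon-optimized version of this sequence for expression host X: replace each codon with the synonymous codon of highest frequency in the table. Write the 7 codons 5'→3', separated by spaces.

AAC TCA ACG CCC ACG TGC AGA

Codon 1 (Asn): best is AAC at 35.4.
Codon 2 (Ser): best is TCA at 28.2.
Codon 3 (Thr): best is ACG at 44.1.
Codon 4 (Pro): best is CCC at 26.0.
Codon 5 (Thr): best is ACG at 44.1.
Codon 6 (Cys): best is TGC at 8.9.
Codon 7 (Arg): best is AGA at 29.2.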